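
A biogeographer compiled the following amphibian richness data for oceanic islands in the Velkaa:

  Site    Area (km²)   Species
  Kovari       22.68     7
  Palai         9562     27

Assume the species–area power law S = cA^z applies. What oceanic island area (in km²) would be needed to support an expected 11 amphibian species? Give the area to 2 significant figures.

170 km²

z = ln(27/7) / ln(9562/22.68) = 1.3499 / 6.0441 = 0.2233
c = 7 / 22.68^0.2233 = 7 / 2.008 = 3.486
A = (11/3.486)^(1/0.2233) ⇒ ln A = ln(3.156)/0.2233 = 5.1452
A = e^5.1452 ≈ 171.6 km²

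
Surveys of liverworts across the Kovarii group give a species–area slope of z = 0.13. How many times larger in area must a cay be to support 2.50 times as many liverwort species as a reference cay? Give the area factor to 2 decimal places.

1151.00

(A₂/A₁)^0.13 = 2.5, so A₂/A₁ = 2.5^(1/0.13) = 2.5^7.692
ln(A₂/A₁) = ln 2.5 / 0.13 = 0.9163 / 0.13 = 7.0484
A₂/A₁ = e^7.0484 ≈ 1151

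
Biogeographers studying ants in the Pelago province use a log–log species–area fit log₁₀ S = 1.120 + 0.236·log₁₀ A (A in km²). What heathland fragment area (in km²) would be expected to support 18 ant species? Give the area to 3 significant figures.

18 = 13.18 × A^0.236  ⇒  A^0.236 = 18/13.18 = 1.365
ln A = ln(1.365) / 0.236 = 0.3115 / 0.236 = 1.3198
A = e^1.3198 ≈ 3.743 km²

3.74 km²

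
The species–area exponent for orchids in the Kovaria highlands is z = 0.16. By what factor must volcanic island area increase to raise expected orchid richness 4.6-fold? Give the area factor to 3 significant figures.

13900

(A₂/A₁)^0.16 = 4.6, so A₂/A₁ = 4.6^(1/0.16) = 4.6^6.25
ln(A₂/A₁) = ln 4.6 / 0.16 = 1.5261 / 0.16 = 9.5379
A₂/A₁ = e^9.5379 ≈ 13875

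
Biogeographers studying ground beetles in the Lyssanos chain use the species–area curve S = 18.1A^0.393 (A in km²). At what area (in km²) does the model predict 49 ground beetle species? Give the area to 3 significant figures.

49 = 18.1 × A^0.393  ⇒  A^0.393 = 49/18.1 = 2.707
ln A = ln(2.707) / 0.393 = 0.9959 / 0.393 = 2.5341
A = e^2.5341 ≈ 12.61 km²

12.6 km²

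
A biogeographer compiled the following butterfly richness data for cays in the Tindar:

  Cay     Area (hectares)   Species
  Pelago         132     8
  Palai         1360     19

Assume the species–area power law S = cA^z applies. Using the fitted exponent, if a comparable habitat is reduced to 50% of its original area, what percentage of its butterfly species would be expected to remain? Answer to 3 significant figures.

z = ln(19/8) / ln(1360/132) = 0.8650 / 2.3324 = 0.3709
S_new/S_old = (A_new/A_old)^z = 0.5^0.3709 = exp(0.3709 × -0.6931) = 0.7733

77.3%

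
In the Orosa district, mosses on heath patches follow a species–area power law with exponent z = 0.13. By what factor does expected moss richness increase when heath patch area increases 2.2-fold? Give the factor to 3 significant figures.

S₂/S₁ = (A₂/A₁)^z = 2.2^0.13
ln(S₂/S₁) = 0.13 × ln 2.2 = 0.13 × 0.7885 = 0.1025
S₂/S₁ = e^0.1025 ≈ 1.108

1.11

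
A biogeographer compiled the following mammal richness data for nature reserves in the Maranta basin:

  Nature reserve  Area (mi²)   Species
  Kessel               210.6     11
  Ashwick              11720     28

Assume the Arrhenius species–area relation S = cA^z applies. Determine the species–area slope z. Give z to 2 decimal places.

Taking logs: ln S = ln c + z ln A, so z = (ln S₂ − ln S₁)/(ln A₂ − ln A₁).
z = ln(28/11) / ln(11720/210.6) = ln(2.545) / ln(55.65) = 0.9343 / 4.0191 = 0.2325

0.23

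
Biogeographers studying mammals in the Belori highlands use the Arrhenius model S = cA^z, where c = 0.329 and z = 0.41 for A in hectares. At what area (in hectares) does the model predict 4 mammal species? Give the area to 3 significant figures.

4 = 0.329 × A^0.41  ⇒  A^0.41 = 4/0.329 = 12.16
ln A = ln(12.16) / 0.41 = 2.4980 / 0.41 = 6.0927
A = e^6.0927 ≈ 442.6 hectares

443 hectares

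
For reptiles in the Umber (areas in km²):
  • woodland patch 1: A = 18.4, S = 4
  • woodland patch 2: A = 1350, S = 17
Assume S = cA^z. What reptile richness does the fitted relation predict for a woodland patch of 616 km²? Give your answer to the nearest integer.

13

z = ln(17/4) / ln(1350/18.4) = 1.4469 / 4.2955 = 0.3368
c = 4 / 18.4^0.3368 = 4 / 2.667 = 1.5
S₃ = 1.5 × 616^0.3368 = 1.5 × 8.703 ≈ 13.05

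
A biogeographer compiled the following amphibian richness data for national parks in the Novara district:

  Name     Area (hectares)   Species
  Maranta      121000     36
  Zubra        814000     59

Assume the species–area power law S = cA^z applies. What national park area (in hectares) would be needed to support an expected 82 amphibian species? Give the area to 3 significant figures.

2900000 hectares

z = ln(59/36) / ln(814000/121000) = 0.4940 / 1.9062 = 0.2592
c = 36 / 121000^0.2592 = 36 / 20.76 = 1.734
A = (82/1.734)^(1/0.2592) ⇒ ln A = ln(47.29)/0.2592 = 14.8799
A = e^14.8799 ≈ 2898962 hectares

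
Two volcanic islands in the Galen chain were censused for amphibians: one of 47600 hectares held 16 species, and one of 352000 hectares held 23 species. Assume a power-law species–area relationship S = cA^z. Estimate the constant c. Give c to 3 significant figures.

2.27

z = ln(S₂/S₁) / ln(A₂/A₁) = ln(23/16) / ln(352000/47600) = 0.3629 / 2.0008 = 0.1814
c = S₁ / A₁^z = 16 / 47600^0.1814 = 16 / 7.054 = 2.268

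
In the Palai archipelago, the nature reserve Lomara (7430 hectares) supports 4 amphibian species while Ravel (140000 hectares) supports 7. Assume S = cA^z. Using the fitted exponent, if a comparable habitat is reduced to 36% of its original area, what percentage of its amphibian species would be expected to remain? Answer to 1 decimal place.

82.3%

z = ln(7/4) / ln(140000/7430) = 0.5596 / 2.9361 = 0.1906
S_new/S_old = (A_new/A_old)^z = 0.36^0.1906 = exp(0.1906 × -1.0217) = 0.8231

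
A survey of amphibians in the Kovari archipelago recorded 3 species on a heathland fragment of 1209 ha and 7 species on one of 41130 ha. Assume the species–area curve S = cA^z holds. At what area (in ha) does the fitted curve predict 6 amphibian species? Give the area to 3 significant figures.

21700 ha

z = ln(7/3) / ln(41130/1209) = 0.8473 / 3.5269 = 0.2402
c = 3 / 1209^0.2402 = 3 / 5.502 = 0.5453
A = (6/0.5453)^(1/0.2402) ⇒ ln A = ln(11)/0.2402 = 9.9828
A = e^9.9828 ≈ 21651 ha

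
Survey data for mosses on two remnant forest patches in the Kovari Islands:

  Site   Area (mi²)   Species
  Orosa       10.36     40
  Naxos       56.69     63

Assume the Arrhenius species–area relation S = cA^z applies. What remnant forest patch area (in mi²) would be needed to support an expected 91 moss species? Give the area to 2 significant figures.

220 mi²

z = ln(63/40) / ln(56.69/10.36) = 0.4543 / 1.6996 = 0.2673
c = 40 / 10.36^0.2673 = 40 / 1.868 = 21.41
A = (91/21.41)^(1/0.2673) ⇒ ln A = ln(4.25)/0.2673 = 5.4135
A = e^5.4135 ≈ 224.4 mi²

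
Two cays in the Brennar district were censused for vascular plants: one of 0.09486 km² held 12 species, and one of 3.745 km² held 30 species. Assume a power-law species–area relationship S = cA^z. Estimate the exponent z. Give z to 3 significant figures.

0.249

Taking logs: ln S = ln c + z ln A, so z = (ln S₂ − ln S₁)/(ln A₂ − ln A₁).
z = ln(30/12) / ln(3.745/0.09486) = ln(2.5) / ln(39.48) = 0.9163 / 3.6758 = 0.2493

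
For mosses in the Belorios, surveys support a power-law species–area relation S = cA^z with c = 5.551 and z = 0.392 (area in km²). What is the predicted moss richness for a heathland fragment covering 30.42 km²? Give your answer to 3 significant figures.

21.2

S = 5.551 × 30.42^0.392 = 5.551 × 3.814 ≈ 21.17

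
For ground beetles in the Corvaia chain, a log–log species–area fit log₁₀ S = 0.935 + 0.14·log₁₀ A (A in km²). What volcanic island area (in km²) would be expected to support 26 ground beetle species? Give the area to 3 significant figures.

2680 km²

26 = 8.61 × A^0.14  ⇒  A^0.14 = 26/8.61 = 3.02
ln A = ln(3.02) / 0.14 = 1.1052 / 0.14 = 7.8941
A = e^7.8941 ≈ 2682 km²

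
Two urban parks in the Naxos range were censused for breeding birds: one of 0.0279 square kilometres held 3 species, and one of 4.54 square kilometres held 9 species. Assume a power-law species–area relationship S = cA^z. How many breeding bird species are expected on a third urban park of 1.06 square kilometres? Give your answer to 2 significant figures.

6.6

z = ln(9/3) / ln(4.54/0.0279) = 1.0986 / 5.0921 = 0.2158
c = 3 / 0.0279^0.2158 = 3 / 0.462 = 6.494
S₃ = 6.494 × 1.06^0.2158 = 6.494 × 1.013 ≈ 6.576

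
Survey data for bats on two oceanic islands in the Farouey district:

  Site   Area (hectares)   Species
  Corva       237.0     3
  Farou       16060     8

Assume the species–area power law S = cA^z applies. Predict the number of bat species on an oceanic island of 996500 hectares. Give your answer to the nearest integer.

z = ln(8/3) / ln(16060/237) = 0.9808 / 4.2160 = 0.2326
c = 3 / 237^0.2326 = 3 / 3.568 = 0.8407
S₃ = 0.8407 × 996500^0.2326 = 0.8407 × 24.86 ≈ 20.9

21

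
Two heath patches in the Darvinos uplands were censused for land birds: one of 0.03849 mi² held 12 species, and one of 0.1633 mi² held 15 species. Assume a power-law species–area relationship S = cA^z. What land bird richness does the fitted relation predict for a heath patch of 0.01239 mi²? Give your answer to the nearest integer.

10

z = ln(15/12) / ln(0.1633/0.03849) = 0.2231 / 1.4452 = 0.1544
c = 12 / 0.03849^0.1544 = 12 / 0.6047 = 19.84
S₃ = 19.84 × 0.01239^0.1544 = 19.84 × 0.5076 ≈ 10.07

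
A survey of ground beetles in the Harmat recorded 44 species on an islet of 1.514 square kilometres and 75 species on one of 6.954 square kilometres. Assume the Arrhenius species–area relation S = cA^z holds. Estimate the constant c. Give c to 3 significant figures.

z = ln(S₂/S₁) / ln(A₂/A₁) = ln(75/44) / ln(6.954/1.514) = 0.5333 / 1.5246 = 0.3498
c = S₁ / A₁^z = 44 / 1.514^0.3498 = 44 / 1.156 = 38.06

38.1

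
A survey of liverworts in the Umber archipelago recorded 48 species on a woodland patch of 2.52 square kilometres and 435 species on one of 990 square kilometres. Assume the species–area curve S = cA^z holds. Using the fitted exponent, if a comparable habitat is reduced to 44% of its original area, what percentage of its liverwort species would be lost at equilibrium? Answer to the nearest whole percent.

26%

z = ln(435/48) / ln(990/2.52) = 2.2041 / 5.9734 = 0.3690
S_new/S_old = (A_new/A_old)^z = 0.44^0.3690 = exp(0.3690 × -0.8210) = 0.7386
Fraction lost = 1 − 0.7386 = 0.2614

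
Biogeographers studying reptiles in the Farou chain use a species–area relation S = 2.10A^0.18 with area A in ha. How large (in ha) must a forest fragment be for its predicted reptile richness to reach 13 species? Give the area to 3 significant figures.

25000 ha

13 = 2.1 × A^0.18  ⇒  A^0.18 = 13/2.1 = 6.19
ln A = ln(6.19) / 0.18 = 1.8230 / 0.18 = 10.1278
A = e^10.1278 ≈ 25030 ha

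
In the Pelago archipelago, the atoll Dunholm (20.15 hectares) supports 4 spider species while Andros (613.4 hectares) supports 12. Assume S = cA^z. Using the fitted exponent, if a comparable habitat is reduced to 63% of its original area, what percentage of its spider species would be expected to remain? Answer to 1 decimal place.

86.2%

z = ln(12/4) / ln(613.4/20.15) = 1.0986 / 3.4158 = 0.3216
S_new/S_old = (A_new/A_old)^z = 0.63^0.3216 = exp(0.3216 × -0.4620) = 0.8619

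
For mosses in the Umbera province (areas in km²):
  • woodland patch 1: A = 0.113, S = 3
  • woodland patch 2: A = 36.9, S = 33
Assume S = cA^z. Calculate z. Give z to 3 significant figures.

0.414

Taking logs: ln S = ln c + z ln A, so z = (ln S₂ − ln S₁)/(ln A₂ − ln A₁).
z = ln(33/3) / ln(36.9/0.113) = ln(11) / ln(326.5) = 2.3979 / 5.7886 = 0.4142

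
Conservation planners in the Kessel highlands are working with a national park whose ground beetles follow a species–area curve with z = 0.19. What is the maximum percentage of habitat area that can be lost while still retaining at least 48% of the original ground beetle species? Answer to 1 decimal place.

Need (A_new/A_old)^0.19 = 0.48, so A_new/A_old = 0.48^(1/0.19) = 0.48^5.263
ln(A_new/A_old) = ln 0.48 / 0.19 = -0.7340 / 0.19 = -3.8630
A_new/A_old = e^-3.8630 ≈ 0.021
Fraction that can be lost = 1 − 0.021 = 0.979

97.9%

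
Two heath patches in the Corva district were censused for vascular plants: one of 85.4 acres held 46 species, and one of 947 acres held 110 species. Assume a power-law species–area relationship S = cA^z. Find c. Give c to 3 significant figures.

z = ln(S₂/S₁) / ln(A₂/A₁) = ln(110/46) / ln(947/85.4) = 0.8718 / 2.4060 = 0.3624
c = S₁ / A₁^z = 46 / 85.4^0.3624 = 46 / 5.011 = 9.18

9.18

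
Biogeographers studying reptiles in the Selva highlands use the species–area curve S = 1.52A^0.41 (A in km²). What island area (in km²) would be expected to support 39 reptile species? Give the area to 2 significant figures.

2700 km²

39 = 1.52 × A^0.41  ⇒  A^0.41 = 39/1.52 = 25.66
ln A = ln(25.66) / 0.41 = 3.2449 / 0.41 = 7.9143
A = e^7.9143 ≈ 2736 km²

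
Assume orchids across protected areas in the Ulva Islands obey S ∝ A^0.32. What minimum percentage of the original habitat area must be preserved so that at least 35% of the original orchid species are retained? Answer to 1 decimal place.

Need (A_new/A_old)^0.32 = 0.35, so A_new/A_old = 0.35^(1/0.32) = 0.35^3.125
ln(A_new/A_old) = ln 0.35 / 0.32 = -1.0498 / 0.32 = -3.2807
A_new/A_old = e^-3.2807 ≈ 0.0376

3.8%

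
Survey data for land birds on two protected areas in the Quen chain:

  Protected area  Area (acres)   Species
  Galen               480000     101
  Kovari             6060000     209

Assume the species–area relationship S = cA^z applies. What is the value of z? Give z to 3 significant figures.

0.287

Taking logs: ln S = ln c + z ln A, so z = (ln S₂ − ln S₁)/(ln A₂ − ln A₁).
z = ln(209/101) / ln(6060000/480000) = ln(2.069) / ln(12.62) = 0.7272 / 2.5357 = 0.2868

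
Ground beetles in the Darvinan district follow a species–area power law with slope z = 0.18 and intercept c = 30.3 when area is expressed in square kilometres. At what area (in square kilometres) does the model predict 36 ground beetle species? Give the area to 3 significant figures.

2.61 square kilometres

36 = 30.3 × A^0.18  ⇒  A^0.18 = 36/30.3 = 1.188
ln A = ln(1.188) / 0.18 = 0.1724 / 0.18 = 0.9576
A = e^0.9576 ≈ 2.605 square kilometres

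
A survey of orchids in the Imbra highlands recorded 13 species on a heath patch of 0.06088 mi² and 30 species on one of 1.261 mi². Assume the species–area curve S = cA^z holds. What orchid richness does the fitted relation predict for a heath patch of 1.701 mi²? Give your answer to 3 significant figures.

32.6

z = ln(30/13) / ln(1.261/0.06088) = 0.8362 / 3.0308 = 0.2759
c = 13 / 0.06088^0.2759 = 13 / 0.462 = 28.14
S₃ = 28.14 × 1.701^0.2759 = 28.14 × 1.158 ≈ 32.58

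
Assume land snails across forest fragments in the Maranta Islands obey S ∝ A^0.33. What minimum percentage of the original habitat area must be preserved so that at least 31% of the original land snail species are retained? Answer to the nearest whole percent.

3%

Need (A_new/A_old)^0.33 = 0.31, so A_new/A_old = 0.31^(1/0.33) = 0.31^3.03
ln(A_new/A_old) = ln 0.31 / 0.33 = -1.1712 / 0.33 = -3.5490
A_new/A_old = e^-3.5490 ≈ 0.02875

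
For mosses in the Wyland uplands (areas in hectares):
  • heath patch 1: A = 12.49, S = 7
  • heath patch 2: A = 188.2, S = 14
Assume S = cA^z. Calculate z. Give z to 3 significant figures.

0.256

Taking logs: ln S = ln c + z ln A, so z = (ln S₂ − ln S₁)/(ln A₂ − ln A₁).
z = ln(14/7) / ln(188.2/12.49) = ln(2) / ln(15.07) = 0.6931 / 2.7126 = 0.2555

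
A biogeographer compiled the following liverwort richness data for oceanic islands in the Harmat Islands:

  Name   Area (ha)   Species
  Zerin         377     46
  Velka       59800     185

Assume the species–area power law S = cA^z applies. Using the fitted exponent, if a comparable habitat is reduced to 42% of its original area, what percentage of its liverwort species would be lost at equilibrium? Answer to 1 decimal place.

21.2%

z = ln(185/46) / ln(59800/377) = 1.3917 / 5.0665 = 0.2747
S_new/S_old = (A_new/A_old)^z = 0.42^0.2747 = exp(0.2747 × -0.8675) = 0.788
Fraction lost = 1 − 0.788 = 0.212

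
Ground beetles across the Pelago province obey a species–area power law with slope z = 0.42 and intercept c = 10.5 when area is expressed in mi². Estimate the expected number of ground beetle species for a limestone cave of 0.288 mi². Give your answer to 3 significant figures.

S = 10.5 × 0.288^0.42 = 10.5 × 0.5929 ≈ 6.225

6.22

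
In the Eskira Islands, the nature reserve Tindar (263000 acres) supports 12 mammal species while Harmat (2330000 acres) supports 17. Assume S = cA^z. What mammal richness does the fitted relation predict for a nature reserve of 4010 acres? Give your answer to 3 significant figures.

6.15

z = ln(17/12) / ln(2330000/263000) = 0.3483 / 2.1815 = 0.1597
c = 12 / 263000^0.1597 = 12 / 7.335 = 1.636
S₃ = 1.636 × 4010^0.1597 = 1.636 × 3.761 ≈ 6.153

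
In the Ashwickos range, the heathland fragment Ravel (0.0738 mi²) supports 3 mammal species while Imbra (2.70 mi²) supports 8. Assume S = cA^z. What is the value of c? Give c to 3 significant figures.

6.10

z = ln(S₂/S₁) / ln(A₂/A₁) = ln(8/3) / ln(2.7/0.0738) = 0.9808 / 3.5996 = 0.2725
c = S₁ / A₁^z = 3 / 0.0738^0.2725 = 3 / 0.4916 = 6.103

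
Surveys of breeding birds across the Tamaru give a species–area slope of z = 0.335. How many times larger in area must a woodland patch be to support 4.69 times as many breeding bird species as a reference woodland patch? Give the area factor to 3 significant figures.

(A₂/A₁)^0.335 = 4.69, so A₂/A₁ = 4.69^(1/0.335) = 4.69^2.985
ln(A₂/A₁) = ln 4.69 / 0.335 = 1.5454 / 0.335 = 4.6132
A₂/A₁ = e^4.6132 ≈ 100.8

101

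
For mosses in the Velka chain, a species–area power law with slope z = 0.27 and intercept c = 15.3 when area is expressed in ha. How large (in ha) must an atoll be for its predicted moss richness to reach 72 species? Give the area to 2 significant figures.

72 = 15.3 × A^0.27  ⇒  A^0.27 = 72/15.3 = 4.706
ln A = ln(4.706) / 0.27 = 1.5488 / 0.27 = 5.7363
A = e^5.7363 ≈ 309.9 ha

310 ha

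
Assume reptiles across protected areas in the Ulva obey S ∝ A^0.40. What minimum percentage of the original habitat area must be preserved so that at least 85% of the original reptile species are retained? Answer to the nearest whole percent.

Need (A_new/A_old)^0.4 = 0.85, so A_new/A_old = 0.85^(1/0.4) = 0.85^2.5
ln(A_new/A_old) = ln 0.85 / 0.4 = -0.1625 / 0.4 = -0.4063
A_new/A_old = e^-0.4063 ≈ 0.6661

67%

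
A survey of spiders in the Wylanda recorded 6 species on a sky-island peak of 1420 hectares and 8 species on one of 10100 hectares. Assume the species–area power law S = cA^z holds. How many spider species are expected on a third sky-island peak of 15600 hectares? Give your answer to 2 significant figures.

z = ln(8/6) / ln(10100/1420) = 0.2877 / 1.9619 = 0.1466
c = 6 / 1420^0.1466 = 6 / 2.899 = 2.07
S₃ = 2.07 × 15600^0.1466 = 2.07 × 4.12 ≈ 8.527

8.5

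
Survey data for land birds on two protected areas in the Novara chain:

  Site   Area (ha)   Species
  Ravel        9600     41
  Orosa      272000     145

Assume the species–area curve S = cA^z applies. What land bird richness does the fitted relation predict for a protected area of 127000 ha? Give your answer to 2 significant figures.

110

z = ln(145/41) / ln(272000/9600) = 1.2632 / 3.3440 = 0.3777
c = 41 / 9600^0.3777 = 41 / 31.93 = 1.284
S₃ = 1.284 × 127000^0.3777 = 1.284 × 84.7 ≈ 108.7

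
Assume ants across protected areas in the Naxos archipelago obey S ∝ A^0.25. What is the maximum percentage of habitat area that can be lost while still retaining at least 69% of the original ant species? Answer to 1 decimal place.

Need (A_new/A_old)^0.25 = 0.69, so A_new/A_old = 0.69^(1/0.25) = 0.69^4
ln(A_new/A_old) = ln 0.69 / 0.25 = -0.3711 / 0.25 = -1.4843
A_new/A_old = e^-1.4843 ≈ 0.2267
Fraction that can be lost = 1 − 0.2267 = 0.7733

77.3%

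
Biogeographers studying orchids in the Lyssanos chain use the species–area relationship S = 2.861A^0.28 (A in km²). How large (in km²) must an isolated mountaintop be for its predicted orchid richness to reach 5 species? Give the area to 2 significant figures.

5 = 2.861 × A^0.28  ⇒  A^0.28 = 5/2.861 = 1.748
ln A = ln(1.748) / 0.28 = 0.5583 / 0.28 = 1.9938
A = e^1.9938 ≈ 7.343 km²

7.3 km²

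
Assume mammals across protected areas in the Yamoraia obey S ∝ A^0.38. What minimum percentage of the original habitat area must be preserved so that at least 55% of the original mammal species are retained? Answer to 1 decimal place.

20.7%

Need (A_new/A_old)^0.38 = 0.55, so A_new/A_old = 0.55^(1/0.38) = 0.55^2.632
ln(A_new/A_old) = ln 0.55 / 0.38 = -0.5978 / 0.38 = -1.5733
A_new/A_old = e^-1.5733 ≈ 0.2074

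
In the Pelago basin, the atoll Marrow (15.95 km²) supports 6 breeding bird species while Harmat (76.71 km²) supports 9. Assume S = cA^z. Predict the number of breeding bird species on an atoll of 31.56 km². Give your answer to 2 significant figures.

z = ln(9/6) / ln(76.71/15.95) = 0.4055 / 1.5706 = 0.2582
c = 6 / 15.95^0.2582 = 6 / 2.044 = 2.935
S₃ = 2.935 × 31.56^0.2582 = 2.935 × 2.438 ≈ 7.156

7.2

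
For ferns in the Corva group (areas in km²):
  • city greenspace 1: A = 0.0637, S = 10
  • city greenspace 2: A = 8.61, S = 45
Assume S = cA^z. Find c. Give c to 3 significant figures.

23.3

z = ln(S₂/S₁) / ln(A₂/A₁) = ln(45/10) / ln(8.61/0.0637) = 1.5041 / 4.9065 = 0.3065
c = S₁ / A₁^z = 10 / 0.0637^0.3065 = 10 / 0.4299 = 23.26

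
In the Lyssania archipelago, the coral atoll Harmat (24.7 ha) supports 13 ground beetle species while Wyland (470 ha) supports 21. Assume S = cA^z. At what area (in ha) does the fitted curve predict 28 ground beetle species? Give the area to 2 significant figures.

2800 ha

z = ln(21/13) / ln(470/24.7) = 0.4796 / 2.9459 = 0.1628
c = 13 / 24.7^0.1628 = 13 / 1.685 = 7.713
A = (28/7.713)^(1/0.1628) ⇒ ln A = ln(3.63)/0.1628 = 7.9199
A = e^7.9199 ≈ 2752 ha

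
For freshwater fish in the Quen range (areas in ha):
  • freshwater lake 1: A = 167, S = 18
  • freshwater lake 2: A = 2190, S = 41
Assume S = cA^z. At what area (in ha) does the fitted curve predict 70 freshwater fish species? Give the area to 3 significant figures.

11700 ha

z = ln(41/18) / ln(2190/167) = 0.8232 / 2.5737 = 0.3199
c = 18 / 167^0.3199 = 18 / 5.14 = 3.502
A = (70/3.502)^(1/0.3199) ⇒ ln A = ln(19.99)/0.3199 = 9.3640
A = e^9.3640 ≈ 11661 ha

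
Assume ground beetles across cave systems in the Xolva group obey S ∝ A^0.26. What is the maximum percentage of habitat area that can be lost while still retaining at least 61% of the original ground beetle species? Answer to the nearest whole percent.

Need (A_new/A_old)^0.26 = 0.61, so A_new/A_old = 0.61^(1/0.26) = 0.61^3.846
ln(A_new/A_old) = ln 0.61 / 0.26 = -0.4943 / 0.26 = -1.9011
A_new/A_old = e^-1.9011 ≈ 0.1494
Fraction that can be lost = 1 − 0.1494 = 0.8506

85%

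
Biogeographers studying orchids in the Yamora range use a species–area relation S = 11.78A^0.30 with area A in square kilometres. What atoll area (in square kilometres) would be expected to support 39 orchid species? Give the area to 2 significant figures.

39 = 11.78 × A^0.3  ⇒  A^0.3 = 39/11.78 = 3.311
ln A = ln(3.311) / 0.3 = 1.1972 / 0.3 = 3.9905
A = e^3.9905 ≈ 54.08 square kilometres

54 square kilometres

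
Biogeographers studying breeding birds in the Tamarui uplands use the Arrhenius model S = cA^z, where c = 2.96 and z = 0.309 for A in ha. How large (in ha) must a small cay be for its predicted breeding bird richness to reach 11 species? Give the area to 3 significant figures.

70.0 ha

11 = 2.96 × A^0.309  ⇒  A^0.309 = 11/2.96 = 3.716
ln A = ln(3.716) / 0.309 = 1.3127 / 0.309 = 4.2482
A = e^4.2482 ≈ 69.98 ha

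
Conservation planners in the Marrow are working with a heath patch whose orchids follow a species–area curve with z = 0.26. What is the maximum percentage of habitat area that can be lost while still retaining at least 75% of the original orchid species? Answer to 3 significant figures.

66.9%

Need (A_new/A_old)^0.26 = 0.75, so A_new/A_old = 0.75^(1/0.26) = 0.75^3.846
ln(A_new/A_old) = ln 0.75 / 0.26 = -0.2877 / 0.26 = -1.1065
A_new/A_old = e^-1.1065 ≈ 0.3307
Fraction that can be lost = 1 − 0.3307 = 0.6693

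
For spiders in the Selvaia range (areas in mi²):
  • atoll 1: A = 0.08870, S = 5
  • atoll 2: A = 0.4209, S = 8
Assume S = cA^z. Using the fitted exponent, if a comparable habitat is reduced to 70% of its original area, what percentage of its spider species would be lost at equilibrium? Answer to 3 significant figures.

z = ln(8/5) / ln(0.4209/0.0887) = 0.4700 / 1.5571 = 0.3018
S_new/S_old = (A_new/A_old)^z = 0.7^0.3018 = exp(0.3018 × -0.3567) = 0.8979
Fraction lost = 1 − 0.8979 = 0.1021

10.2%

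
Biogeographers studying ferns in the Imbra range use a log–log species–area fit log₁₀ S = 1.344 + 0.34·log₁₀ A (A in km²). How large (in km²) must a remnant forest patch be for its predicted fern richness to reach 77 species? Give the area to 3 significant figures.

77 = 22.08 × A^0.34  ⇒  A^0.34 = 77/22.08 = 3.487
ln A = ln(3.487) / 0.34 = 1.2491 / 0.34 = 3.6739
A = e^3.6739 ≈ 39.41 km²

39.4 km²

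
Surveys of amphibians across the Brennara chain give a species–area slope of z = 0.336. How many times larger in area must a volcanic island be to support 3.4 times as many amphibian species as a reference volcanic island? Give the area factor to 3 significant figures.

38.2

(A₂/A₁)^0.336 = 3.4, so A₂/A₁ = 3.4^(1/0.336) = 3.4^2.976
ln(A₂/A₁) = ln 3.4 / 0.336 = 1.2238 / 0.336 = 3.6422
A₂/A₁ = e^3.6422 ≈ 38.18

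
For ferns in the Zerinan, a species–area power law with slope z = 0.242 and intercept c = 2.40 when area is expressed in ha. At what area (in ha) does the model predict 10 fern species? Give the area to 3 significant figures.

10 = 2.4 × A^0.242  ⇒  A^0.242 = 10/2.4 = 4.167
ln A = ln(4.167) / 0.242 = 1.4271 / 0.242 = 5.8972
A = e^5.8972 ≈ 364 ha

364 ha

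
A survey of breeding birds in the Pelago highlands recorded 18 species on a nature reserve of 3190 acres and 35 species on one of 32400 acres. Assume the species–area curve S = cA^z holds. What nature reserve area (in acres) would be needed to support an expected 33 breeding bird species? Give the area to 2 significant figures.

26000 acres

z = ln(35/18) / ln(32400/3190) = 0.6650 / 2.3181 = 0.2869
c = 18 / 3190^0.2869 = 18 / 10.12 = 1.779
A = (33/1.779)^(1/0.2869) ⇒ ln A = ln(18.55)/0.2869 = 10.1808
A = e^10.1808 ≈ 26391 acres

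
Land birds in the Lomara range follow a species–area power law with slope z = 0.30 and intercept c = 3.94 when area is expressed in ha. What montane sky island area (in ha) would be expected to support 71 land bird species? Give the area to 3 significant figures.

71 = 3.94 × A^0.3  ⇒  A^0.3 = 71/3.94 = 18.02
ln A = ln(18.02) / 0.3 = 2.8915 / 0.3 = 9.6383
A = e^9.6383 ≈ 15342 ha

15300 ha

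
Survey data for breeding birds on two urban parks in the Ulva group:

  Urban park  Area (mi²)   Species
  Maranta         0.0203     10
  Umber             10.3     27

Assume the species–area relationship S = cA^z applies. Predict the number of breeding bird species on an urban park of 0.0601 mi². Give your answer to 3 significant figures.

11.9

z = ln(27/10) / ln(10.3/0.0203) = 0.9933 / 6.2293 = 0.1594
c = 10 / 0.0203^0.1594 = 10 / 0.5372 = 18.62
S₃ = 18.62 × 0.0601^0.1594 = 18.62 × 0.6387 ≈ 11.89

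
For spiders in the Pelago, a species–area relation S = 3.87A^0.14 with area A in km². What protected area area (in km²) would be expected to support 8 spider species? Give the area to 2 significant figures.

8 = 3.87 × A^0.14  ⇒  A^0.14 = 8/3.87 = 2.067
ln A = ln(2.067) / 0.14 = 0.7262 / 0.14 = 5.1871
A = e^5.1871 ≈ 178.9 km²

180 km²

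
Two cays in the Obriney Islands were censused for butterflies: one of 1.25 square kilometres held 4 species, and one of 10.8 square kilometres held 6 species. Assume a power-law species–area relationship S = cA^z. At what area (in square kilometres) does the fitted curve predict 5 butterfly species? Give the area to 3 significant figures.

4.10 square kilometres

z = ln(6/4) / ln(10.8/1.25) = 0.4055 / 2.1564 = 0.1880
c = 4 / 1.25^0.1880 = 4 / 1.043 = 3.836
A = (5/3.836)^(1/0.1880) ⇒ ln A = ln(1.304)/0.1880 = 1.4099
A = e^1.4099 ≈ 4.096 square kilometres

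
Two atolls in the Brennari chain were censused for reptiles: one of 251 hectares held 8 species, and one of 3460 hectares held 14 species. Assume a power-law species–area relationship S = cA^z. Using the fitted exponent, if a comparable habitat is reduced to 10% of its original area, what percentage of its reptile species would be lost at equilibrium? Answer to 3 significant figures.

38.8%

z = ln(14/8) / ln(3460/251) = 0.5596 / 2.6236 = 0.2133
S_new/S_old = (A_new/A_old)^z = 0.1^0.2133 = exp(0.2133 × -2.3026) = 0.6119
Fraction lost = 1 − 0.6119 = 0.3881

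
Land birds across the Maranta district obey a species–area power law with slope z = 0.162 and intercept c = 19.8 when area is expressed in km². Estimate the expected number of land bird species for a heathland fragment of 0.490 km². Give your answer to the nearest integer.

S = 19.8 × 0.49^0.162 = 19.8 × 0.8909 ≈ 17.64

18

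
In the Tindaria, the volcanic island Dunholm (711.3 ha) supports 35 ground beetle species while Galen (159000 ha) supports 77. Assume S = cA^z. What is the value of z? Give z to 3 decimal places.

0.146

Taking logs: ln S = ln c + z ln A, so z = (ln S₂ − ln S₁)/(ln A₂ − ln A₁).
z = ln(77/35) / ln(159000/711.3) = ln(2.2) / ln(223.5) = 0.7885 / 5.4096 = 0.1458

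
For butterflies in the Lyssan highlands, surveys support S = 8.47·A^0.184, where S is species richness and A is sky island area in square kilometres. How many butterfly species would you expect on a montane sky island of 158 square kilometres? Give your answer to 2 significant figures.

S = 8.47 × 158^0.184
ln S = ln 8.47 + 0.184 × ln 158 = 2.1365 + 0.184 × 5.0626 = 3.0680
S = e^3.0680 ≈ 21.5

21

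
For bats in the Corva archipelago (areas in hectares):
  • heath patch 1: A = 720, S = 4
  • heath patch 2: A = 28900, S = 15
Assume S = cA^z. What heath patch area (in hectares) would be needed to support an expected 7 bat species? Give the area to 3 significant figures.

z = ln(15/4) / ln(28900/720) = 1.3218 / 3.6923 = 0.3580
c = 4 / 720^0.3580 = 4 / 10.54 = 0.3795
A = (7/0.3795)^(1/0.3580) ⇒ ln A = ln(18.45)/0.3580 = 8.1425
A = e^8.1425 ≈ 3438 hectares

3440 hectares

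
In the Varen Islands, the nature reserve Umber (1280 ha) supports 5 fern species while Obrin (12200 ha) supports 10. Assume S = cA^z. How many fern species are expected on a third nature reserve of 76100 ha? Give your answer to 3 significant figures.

17.6

z = ln(10/5) / ln(12200/1280) = 0.6931 / 2.2546 = 0.3074
c = 5 / 1280^0.3074 = 5 / 9.022 = 0.5542
S₃ = 0.5542 × 76100^0.3074 = 0.5542 × 31.68 ≈ 17.56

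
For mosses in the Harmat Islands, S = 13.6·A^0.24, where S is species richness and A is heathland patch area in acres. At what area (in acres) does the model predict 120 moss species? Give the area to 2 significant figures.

8700 acres

120 = 13.6 × A^0.24  ⇒  A^0.24 = 120/13.6 = 8.824
ln A = ln(8.824) / 0.24 = 2.1774 / 0.24 = 9.0726
A = e^9.0726 ≈ 8713 acres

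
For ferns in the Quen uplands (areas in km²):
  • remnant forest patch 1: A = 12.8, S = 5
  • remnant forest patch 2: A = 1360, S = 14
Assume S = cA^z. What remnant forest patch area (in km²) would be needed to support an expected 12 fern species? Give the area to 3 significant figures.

z = ln(14/5) / ln(1360/12.8) = 1.0296 / 4.6658 = 0.2207
c = 5 / 12.8^0.2207 = 5 / 1.755 = 2.849
A = (12/2.849)^(1/0.2207) ⇒ ln A = ln(4.213)/0.2207 = 6.5167
A = e^6.5167 ≈ 676.3 km²

676 km²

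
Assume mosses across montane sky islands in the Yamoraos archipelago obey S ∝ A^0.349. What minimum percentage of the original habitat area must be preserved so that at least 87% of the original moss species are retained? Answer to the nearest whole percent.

Need (A_new/A_old)^0.349 = 0.87, so A_new/A_old = 0.87^(1/0.349) = 0.87^2.865
ln(A_new/A_old) = ln 0.87 / 0.349 = -0.1393 / 0.349 = -0.3990
A_new/A_old = e^-0.3990 ≈ 0.671

67%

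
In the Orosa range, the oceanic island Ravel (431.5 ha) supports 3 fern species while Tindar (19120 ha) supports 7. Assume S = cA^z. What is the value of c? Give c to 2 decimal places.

0.77

z = ln(S₂/S₁) / ln(A₂/A₁) = ln(7/3) / ln(19120/431.5) = 0.8473 / 3.7912 = 0.2235
c = S₁ / A₁^z = 3 / 431.5^0.2235 = 3 / 3.881 = 0.7731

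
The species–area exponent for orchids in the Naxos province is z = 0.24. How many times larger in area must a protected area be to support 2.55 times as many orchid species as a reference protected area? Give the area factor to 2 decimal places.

(A₂/A₁)^0.24 = 2.55, so A₂/A₁ = 2.55^(1/0.24) = 2.55^4.167
ln(A₂/A₁) = ln 2.55 / 0.24 = 0.9361 / 0.24 = 3.9004
A₂/A₁ = e^3.9004 ≈ 49.42

49.42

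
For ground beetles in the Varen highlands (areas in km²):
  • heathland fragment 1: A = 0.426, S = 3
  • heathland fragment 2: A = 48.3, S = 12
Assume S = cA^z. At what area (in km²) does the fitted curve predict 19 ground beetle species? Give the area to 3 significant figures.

z = ln(12/3) / ln(48.3/0.426) = 1.3863 / 4.7307 = 0.2930
c = 3 / 0.426^0.2930 = 3 / 0.7788 = 3.852
A = (19/3.852)^(1/0.2930) ⇒ ln A = ln(4.932)/0.2930 = 5.4456
A = e^5.4456 ≈ 231.7 km²

232 km²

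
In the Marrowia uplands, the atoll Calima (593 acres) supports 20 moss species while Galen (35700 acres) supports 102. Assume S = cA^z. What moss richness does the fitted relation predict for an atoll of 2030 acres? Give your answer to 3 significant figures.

32.6

z = ln(102/20) / ln(35700/593) = 1.6292 / 4.0977 = 0.3976
c = 20 / 593^0.3976 = 20 / 12.66 = 1.579
S₃ = 1.579 × 2030^0.3976 = 1.579 × 20.66 ≈ 32.62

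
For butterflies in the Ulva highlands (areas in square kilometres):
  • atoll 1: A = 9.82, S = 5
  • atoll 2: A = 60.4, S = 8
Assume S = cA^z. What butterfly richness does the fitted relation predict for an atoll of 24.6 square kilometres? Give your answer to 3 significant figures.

z = ln(8/5) / ln(60.4/9.82) = 0.4700 / 1.8166 = 0.2587
c = 5 / 9.82^0.2587 = 5 / 1.806 = 2.769
S₃ = 2.769 × 24.6^0.2587 = 2.769 × 2.29 ≈ 6.341

6.34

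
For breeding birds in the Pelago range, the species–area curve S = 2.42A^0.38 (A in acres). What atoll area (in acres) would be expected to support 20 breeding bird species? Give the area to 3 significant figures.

259 acres

20 = 2.42 × A^0.38  ⇒  A^0.38 = 20/2.42 = 8.264
ln A = ln(8.264) / 0.38 = 2.1120 / 0.38 = 5.5578
A = e^5.5578 ≈ 259.3 acres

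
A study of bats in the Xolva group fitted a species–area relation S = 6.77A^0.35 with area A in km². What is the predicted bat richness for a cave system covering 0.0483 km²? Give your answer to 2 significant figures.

S = 6.77 × 0.0483^0.35
ln S = ln 6.77 + 0.35 × ln 0.0483 = 1.9125 + 0.35 × -3.0303 = 0.8519
S = e^0.8519 ≈ 2.344

2.3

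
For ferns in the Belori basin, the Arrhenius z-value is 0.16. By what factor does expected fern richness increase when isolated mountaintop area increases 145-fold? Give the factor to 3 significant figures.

S₂/S₁ = (A₂/A₁)^z = 145^0.16
ln(S₂/S₁) = 0.16 × ln 145 = 0.16 × 4.9767 = 0.7963
S₂/S₁ = e^0.7963 ≈ 2.217

2.22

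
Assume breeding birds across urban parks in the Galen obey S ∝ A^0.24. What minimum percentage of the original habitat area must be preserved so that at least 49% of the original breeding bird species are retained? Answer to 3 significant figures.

Need (A_new/A_old)^0.24 = 0.49, so A_new/A_old = 0.49^(1/0.24) = 0.49^4.167
ln(A_new/A_old) = ln 0.49 / 0.24 = -0.7133 / 0.24 = -2.9723
A_new/A_old = e^-2.9723 ≈ 0.05119

5.12%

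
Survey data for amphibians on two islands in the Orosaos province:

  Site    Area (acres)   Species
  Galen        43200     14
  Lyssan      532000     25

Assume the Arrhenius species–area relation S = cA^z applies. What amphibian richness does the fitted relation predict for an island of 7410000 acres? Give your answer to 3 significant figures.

45.9

z = ln(25/14) / ln(532000/43200) = 0.5798 / 2.5108 = 0.2309
c = 14 / 43200^0.2309 = 14 / 11.76 = 1.19
S₃ = 1.19 × 7410000^0.2309 = 1.19 × 38.59 ≈ 45.93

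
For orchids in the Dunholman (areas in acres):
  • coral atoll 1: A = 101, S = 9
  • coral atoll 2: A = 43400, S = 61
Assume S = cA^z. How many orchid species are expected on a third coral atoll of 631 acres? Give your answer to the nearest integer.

16

z = ln(61/9) / ln(43400/101) = 1.9136 / 6.0631 = 0.3156
c = 9 / 101^0.3156 = 9 / 4.291 = 2.097
S₃ = 2.097 × 631^0.3156 = 2.097 × 7.652 ≈ 16.05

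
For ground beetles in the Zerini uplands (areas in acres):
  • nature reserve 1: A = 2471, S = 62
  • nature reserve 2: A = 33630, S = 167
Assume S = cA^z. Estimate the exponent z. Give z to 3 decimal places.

Taking logs: ln S = ln c + z ln A, so z = (ln S₂ − ln S₁)/(ln A₂ − ln A₁).
z = ln(167/62) / ln(33630/2471) = ln(2.694) / ln(13.61) = 0.9909 / 2.6108 = 0.3795

0.380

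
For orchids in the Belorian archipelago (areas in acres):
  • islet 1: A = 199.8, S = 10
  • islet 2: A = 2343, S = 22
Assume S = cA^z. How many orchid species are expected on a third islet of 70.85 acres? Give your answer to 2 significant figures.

7.2

z = ln(22/10) / ln(2343/199.8) = 0.7885 / 2.4619 = 0.3203
c = 10 / 199.8^0.3203 = 10 / 5.455 = 1.833
S₃ = 1.833 × 70.85^0.3203 = 1.833 × 3.914 ≈ 7.175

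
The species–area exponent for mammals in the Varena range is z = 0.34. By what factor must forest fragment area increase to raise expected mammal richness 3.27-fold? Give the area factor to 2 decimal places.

32.61

(A₂/A₁)^0.34 = 3.27, so A₂/A₁ = 3.27^(1/0.34) = 3.27^2.941
ln(A₂/A₁) = ln 3.27 / 0.34 = 1.1848 / 0.34 = 3.4847
A₂/A₁ = e^3.4847 ≈ 32.61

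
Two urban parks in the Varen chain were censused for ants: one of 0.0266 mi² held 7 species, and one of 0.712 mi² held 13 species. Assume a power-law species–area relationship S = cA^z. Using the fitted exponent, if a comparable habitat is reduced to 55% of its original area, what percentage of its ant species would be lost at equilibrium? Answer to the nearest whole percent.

11%

z = ln(13/7) / ln(0.712/0.0266) = 0.6190 / 3.2872 = 0.1883
S_new/S_old = (A_new/A_old)^z = 0.55^0.1883 = exp(0.1883 × -0.5978) = 0.8935
Fraction lost = 1 − 0.8935 = 0.1065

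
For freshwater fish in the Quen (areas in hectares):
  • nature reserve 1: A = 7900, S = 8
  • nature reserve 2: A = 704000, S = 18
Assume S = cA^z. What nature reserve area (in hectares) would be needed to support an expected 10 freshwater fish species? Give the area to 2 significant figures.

27000 hectares

z = ln(18/8) / ln(704000/7900) = 0.8109 / 4.4899 = 0.1806
c = 8 / 7900^0.1806 = 8 / 5.058 = 1.582
A = (10/1.582)^(1/0.1806) ⇒ ln A = ln(6.322)/0.1806 = 10.2101
A = e^10.2101 ≈ 27176 hectares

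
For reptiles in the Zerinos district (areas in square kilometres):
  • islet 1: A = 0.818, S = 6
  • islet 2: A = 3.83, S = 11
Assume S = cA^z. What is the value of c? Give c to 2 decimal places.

z = ln(S₂/S₁) / ln(A₂/A₁) = ln(11/6) / ln(3.83/0.818) = 0.6061 / 1.5438 = 0.3926
c = S₁ / A₁^z = 6 / 0.818^0.3926 = 6 / 0.9242 = 6.492

6.49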